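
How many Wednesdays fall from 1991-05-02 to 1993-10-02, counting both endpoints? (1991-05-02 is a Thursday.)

1991-05-02 is a Thursday; the first Wednesday on or after it is 1991-05-08 (6 days later).
From 1991-05-08 to 1993-10-02: 237 + 366 + 275 = 878 days (rest of 1991, 1992, to 1993-10-02 in 1993).
878 ÷ 7 = 125 full weeks with remainder 3, so 125 more Wednesdays after the first → 126.

126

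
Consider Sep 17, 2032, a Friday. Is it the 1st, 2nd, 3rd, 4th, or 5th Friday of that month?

3rd

Day 17 falls in week ⌈17/7⌉ of the month.
Days 1–7 hold the 1st Friday, 8–14 the 2nd, 15–21 the 3rd, 22–28 the 4th, 29–31 the 5th.
17 is in the range for the 3rd.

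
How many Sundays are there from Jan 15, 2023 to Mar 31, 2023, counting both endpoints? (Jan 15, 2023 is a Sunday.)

Jan 15, 2023 is a Sunday; the first Sunday on or after it is Jan 15, 2023.
From Jan 15, 2023 to Mar 31, 2023: 16 + 28 + 31 = 75 days (rest of Jan, Feb, Mar).
75 ÷ 7 = 10 full weeks with remainder 5, so 10 more Sundays after the first → 11.

11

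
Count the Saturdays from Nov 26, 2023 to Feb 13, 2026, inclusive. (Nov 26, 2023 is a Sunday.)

Nov 26, 2023 is a Sunday; the first Saturday on or after it is Dec 2, 2023 (6 days later).
From Dec 2, 2023 to Feb 13, 2026: 29 + 366 + 365 + 44 = 804 days (rest of 2023, 2024, 2025, to Feb 13, 2026 in 2026).
804 ÷ 7 = 114 full weeks with remainder 6, so 114 more Saturdays after the first → 115.

115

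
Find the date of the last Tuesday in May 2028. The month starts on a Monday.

May 30, 2028

May 2028 begins on a Monday, so the first Tuesday is May 2 (1 day later).
May 2028 has 31 days. Adding weeks: 2, 9, 16, 23, 30 — the last one ≤ 31 is the 30th.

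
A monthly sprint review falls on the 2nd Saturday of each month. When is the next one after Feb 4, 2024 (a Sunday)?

Feb 2024 starts on a Thursday; its first Saturday is the 3rd, so the 2nd Saturday is the 10th — Feb 10, 2024.
Feb 10, 2024 is after Feb 4, 2024, so that is the next one.

Feb 10, 2024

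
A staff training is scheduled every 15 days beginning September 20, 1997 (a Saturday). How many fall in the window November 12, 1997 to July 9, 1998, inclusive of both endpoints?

16

Occurrences land 15·i days after September 20, 1997 for i = 0, 1, 2, …
November 12, 1997 is 53 days after the start; 53 ÷ 15 = 3 remainder 8; since the remainder is 8, round up to i = 4. First occurrence in the window: #5 on November 19, 1997 (4×15 = 60 days in).
July 9, 1998 is 292 days after the start; 292 ÷ 15 = 19 remainder 7. Last occurrence in the window: #20 on July 2, 1998.
Occurrences #5 through #20: 16 in total.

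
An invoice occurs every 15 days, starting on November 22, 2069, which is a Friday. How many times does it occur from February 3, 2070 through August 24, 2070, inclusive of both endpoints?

14

Occurrences land 15·i days after November 22, 2069 for i = 0, 1, 2, …
February 3, 2070 is 73 days after the start; 73 ÷ 15 = 4 remainder 13; since the remainder is 13, round up to i = 5. First occurrence in the window: #6 on February 5, 2070 (5×15 = 75 days in).
August 24, 2070 is 275 days after the start; 275 ÷ 15 = 18 remainder 5. Last occurrence in the window: #19 on August 19, 2070.
Occurrences #6 through #19: 14 in total.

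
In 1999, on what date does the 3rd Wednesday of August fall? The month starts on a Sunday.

1999-08-18

August 1999 begins on a Sunday, so the first Wednesday is August 4 (3 days later).
The 3rd Wednesday is 2 weeks later: 4 + 14 = 18.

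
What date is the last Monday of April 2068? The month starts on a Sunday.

April 2068 begins on a Sunday, so the first Monday is April 2 (1 day later).
April 2068 has 30 days. Adding weeks: 2, 9, 16, 23, 30 — the last one ≤ 30 is the 30th.

2068-04-30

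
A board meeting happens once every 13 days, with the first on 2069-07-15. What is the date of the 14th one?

The 14th occurrence is 13 intervals after the first: 13 × 13 = 169 days after 2069-07-15.
July has 31 days — 16 days to the end of July leaves 153.
August has 31 days (122 left).
September has 30 days (92 left).
October has 31 days (61 left).
November has 30 days (31 left).
31 days into December → 2069-12-31.

2069-12-31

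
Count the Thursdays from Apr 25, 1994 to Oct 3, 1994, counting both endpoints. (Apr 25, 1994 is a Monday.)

23

Apr 25, 1994 is a Monday; the first Thursday on or after it is Apr 28, 1994 (3 days later).
From Apr 28, 1994 to Oct 3, 1994: 2 + 31 + 30 + 31 + 31 + 30 + 3 = 158 days (rest of Apr, May, Jun, Jul, Aug, Sep, Oct).
158 ÷ 7 = 22 full weeks with remainder 4, so 22 more Thursdays after the first → 23.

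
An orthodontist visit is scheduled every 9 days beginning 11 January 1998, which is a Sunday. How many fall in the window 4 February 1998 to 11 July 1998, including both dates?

18

Occurrences land 9·i days after 11 January 1998 for i = 0, 1, 2, …
4 February 1998 is 24 days after the start; 24 ÷ 9 = 2 remainder 6; since the remainder is 6, round up to i = 3. First occurrence in the window: #4 on 7 February 1998 (3×9 = 27 days in).
11 July 1998 is 181 days after the start; 181 ÷ 9 = 20 remainder 1. Last occurrence in the window: #21 on 10 July 1998.
Occurrences #4 through #21: 18 in total.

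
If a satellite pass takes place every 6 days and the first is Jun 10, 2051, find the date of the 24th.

Oct 26, 2051

The 24th occurrence is 23 intervals after the first: 23 × 6 = 138 days after Jun 10, 2051.
Jun has 30 days — 20 days to the end of Jun leaves 118.
Jul has 31 days (87 left).
Aug has 31 days (56 left).
Sep has 30 days (26 left).
26 days into Oct → Oct 26, 2051.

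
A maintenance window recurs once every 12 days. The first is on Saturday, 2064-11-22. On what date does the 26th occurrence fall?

The 26th occurrence is 25 intervals after the first: 25 × 12 = 300 days after 2064-11-22.
November has 30 days — 8 days to the end of November leaves 292.
December has 31 days (261 left).
January has 31 days (230 left).
February has 28 days (202 left).
March has 31 days (171 left).
April has 30 days (141 left).
May has 31 days (110 left).
June has 30 days (80 left).
July has 31 days (49 left).
August has 31 days (18 left).
18 days into September → 2065-09-18.

2065-09-18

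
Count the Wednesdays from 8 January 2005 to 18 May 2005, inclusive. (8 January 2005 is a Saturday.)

8 January 2005 is a Saturday; the first Wednesday on or after it is 12 January 2005 (4 days later).
From 12 January 2005 to 18 May 2005: 19 + 28 + 31 + 30 + 18 = 126 days (rest of January, February, March, April, May).
126 ÷ 7 = 18 full weeks with remainder 0, so 18 more Wednesdays after the first → 19.

19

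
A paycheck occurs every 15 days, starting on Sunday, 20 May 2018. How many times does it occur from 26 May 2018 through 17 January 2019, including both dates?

Occurrences land 15·i days after 20 May 2018 for i = 0, 1, 2, …
26 May 2018 is 6 days after the start; 6 ÷ 15 = 0 remainder 6; since the remainder is 6, round up to i = 1. First occurrence in the window: #2 on 4 June 2018 (1×15 = 15 days in).
17 January 2019 is 242 days after the start; 242 ÷ 15 = 16 remainder 2. Last occurrence in the window: #17 on 15 January 2019.
Occurrences #2 through #17: 16 in total.

16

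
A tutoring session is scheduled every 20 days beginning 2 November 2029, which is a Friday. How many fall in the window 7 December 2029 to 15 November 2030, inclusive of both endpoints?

Occurrences land 20·i days after 2 November 2029 for i = 0, 1, 2, …
7 December 2029 is 35 days after the start; 35 ÷ 20 = 1 remainder 15; since the remainder is 15, round up to i = 2. First occurrence in the window: #3 on 12 December 2029 (2×20 = 40 days in).
15 November 2030 is 378 days after the start; 378 ÷ 20 = 18 remainder 18. Last occurrence in the window: #19 on 28 October 2030.
Occurrences #3 through #19: 17 in total.

17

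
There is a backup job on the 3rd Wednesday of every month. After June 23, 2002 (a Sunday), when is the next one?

July 17, 2002

June 2002 starts on a Saturday; its first Wednesday is the 5th, so the 3rd Wednesday is the 19th — June 19, 2002.
That is not after June 23, 2002, so look at July 2002.
July 2002 starts on a Monday; its first Wednesday is the 3rd, so the 3rd Wednesday is the 17th — July 17, 2002.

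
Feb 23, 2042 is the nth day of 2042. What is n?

Days in months before Feb: 31 = 31.
Plus 23 days into Feb → day 54.

54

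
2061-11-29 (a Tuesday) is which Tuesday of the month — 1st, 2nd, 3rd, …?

5th

Day 29 falls in week ⌈29/7⌉ of the month.
Days 1–7 hold the 1st Tuesday, 8–14 the 2nd, 15–21 the 3rd, 22–28 the 4th, 29–31 the 5th.
29 is in the range for the 5th.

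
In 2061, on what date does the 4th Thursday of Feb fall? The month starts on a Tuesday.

Feb 2061 begins on a Tuesday, so the first Thursday is Feb 3 (2 days later).
The 4th Thursday is 3 weeks later: 3 + 21 = 24.

Feb 24, 2061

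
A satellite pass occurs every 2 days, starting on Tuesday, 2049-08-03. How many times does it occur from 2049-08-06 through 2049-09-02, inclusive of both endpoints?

14

Occurrences land 2·i days after 2049-08-03 for i = 0, 1, 2, …
2049-08-06 is 3 days after the start; 3 ÷ 2 = 1 remainder 1; since the remainder is 1, round up to i = 2. First occurrence in the window: #3 on 2049-08-07 (2×2 = 4 days in).
2049-09-02 is 30 days after the start; 30 ÷ 2 = 15 remainder 0. Last occurrence in the window: #16 on 2049-09-02.
Occurrences #3 through #16: 14 in total.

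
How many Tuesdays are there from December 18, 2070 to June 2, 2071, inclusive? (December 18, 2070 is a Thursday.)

24

December 18, 2070 is a Thursday; the first Tuesday on or after it is December 23, 2070 (5 days later).
From December 23, 2070 to June 2, 2071: 8 + 31 + 28 + 31 + 30 + 31 + 2 = 161 days (rest of December, January, February, March, April, May, June).
161 ÷ 7 = 23 full weeks with remainder 0, so 23 more Tuesdays after the first → 24.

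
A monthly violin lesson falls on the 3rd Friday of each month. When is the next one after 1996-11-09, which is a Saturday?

November 1996 starts on a Friday; its first Friday is the 1st, so the 3rd Friday is the 15th — 1996-11-15.
1996-11-15 is after 1996-11-09, so that is the next one.

1996-11-15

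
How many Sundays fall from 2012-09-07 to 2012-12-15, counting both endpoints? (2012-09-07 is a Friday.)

2012-09-07 is a Friday; the first Sunday on or after it is 2012-09-09 (2 days later).
From 2012-09-09 to 2012-12-15: 21 + 31 + 30 + 15 = 97 days (rest of September, October, November, December).
97 ÷ 7 = 13 full weeks with remainder 6, so 13 more Sundays after the first → 14.

14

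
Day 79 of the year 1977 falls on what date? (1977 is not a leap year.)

March 20, 1977

January has 31 days (79 − 31 = 48 remain).
February has 28 days (48 − 28 = 20 remain).
20 into March → March 20.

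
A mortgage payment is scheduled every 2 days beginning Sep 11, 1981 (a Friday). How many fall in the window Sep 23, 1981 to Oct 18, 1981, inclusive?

Occurrences land 2·i days after Sep 11, 1981 for i = 0, 1, 2, …
Sep 23, 1981 is 12 days after the start; 12 ÷ 2 = 6 remainder 0. First occurrence in the window: #7 on Sep 23, 1981 (6×2 = 12 days in).
Oct 18, 1981 is 37 days after the start; 37 ÷ 2 = 18 remainder 1. Last occurrence in the window: #19 on Oct 17, 1981.
Occurrences #7 through #19: 13 in total.

13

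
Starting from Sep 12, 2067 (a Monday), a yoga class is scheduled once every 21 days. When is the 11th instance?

The 11th occurrence is 10 intervals after the first: 10 × 21 = 210 days after Sep 12, 2067.
Sep has 30 days — 18 days to the end of Sep leaves 192.
Oct has 31 days (161 left).
Nov has 30 days (131 left).
Dec has 31 days (100 left).
Jan has 31 days (69 left).
Feb has 29 days (40 left).
Mar has 31 days (9 left).
9 days into Apr → Apr 9, 2068.

Apr 9, 2068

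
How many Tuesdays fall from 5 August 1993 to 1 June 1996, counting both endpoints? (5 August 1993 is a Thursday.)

147

5 August 1993 is a Thursday; the first Tuesday on or after it is 10 August 1993 (5 days later).
From 10 August 1993 to 1 June 1996: 143 + 365 + 365 + 153 = 1026 days (rest of 1993, 1994, 1995, to 1 June 1996 in 1996).
1026 ÷ 7 = 146 full weeks with remainder 4, so 146 more Tuesdays after the first → 147.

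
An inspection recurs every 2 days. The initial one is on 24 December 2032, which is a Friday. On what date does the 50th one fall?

1 April 2033

The 50th occurrence is 49 intervals after the first: 49 × 2 = 98 days after 24 December 2032.
December has 31 days — 7 days to the end of December leaves 91.
January has 31 days (60 left).
February has 28 days (32 left).
March has 31 days (1 left).
1 day into April → 1 April 2033.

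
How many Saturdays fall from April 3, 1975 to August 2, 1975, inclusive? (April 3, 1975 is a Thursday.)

18

April 3, 1975 is a Thursday; the first Saturday on or after it is April 5, 1975 (2 days later).
From April 5, 1975 to August 2, 1975: 25 + 31 + 30 + 31 + 2 = 119 days (rest of April, May, June, July, August).
119 ÷ 7 = 17 full weeks with remainder 0, so 17 more Saturdays after the first → 18.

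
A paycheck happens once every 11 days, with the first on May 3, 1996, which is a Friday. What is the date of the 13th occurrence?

The 13th occurrence is 12 intervals after the first: 12 × 11 = 132 days after May 3, 1996.
May has 31 days — 28 days to the end of May leaves 104.
June has 30 days (74 left).
July has 31 days (43 left).
August has 31 days (12 left).
12 days into September → September 12, 1996.

September 12, 1996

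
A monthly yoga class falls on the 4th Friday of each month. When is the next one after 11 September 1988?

23 September 1988

September 1988 starts on a Thursday; its first Friday is the 2nd, so the 4th Friday is the 23rd — 23 September 1988.
23 September 1988 is after 11 September 1988, so that is the next one.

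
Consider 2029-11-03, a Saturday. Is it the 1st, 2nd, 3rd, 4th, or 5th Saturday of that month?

1st

Day 3 falls in week ⌈3/7⌉ of the month.
Days 1–7 hold the 1st Saturday, 8–14 the 2nd, 15–21 the 3rd, 22–28 the 4th, 29–31 the 5th.
3 is in the range for the 1st.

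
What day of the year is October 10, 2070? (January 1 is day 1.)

Days in months before October: 31 + 28 + 31 + 30 + 31 + 30 + 31 + 31 + 30 = 273.
Plus 10 days into October → day 283.

283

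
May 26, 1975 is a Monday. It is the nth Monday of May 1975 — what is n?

4th

Day 26 falls in week ⌈26/7⌉ of the month.
Days 1–7 hold the 1st Monday, 8–14 the 2nd, 15–21 the 3rd, 22–28 the 4th, 29–31 the 5th.
26 is in the range for the 4th.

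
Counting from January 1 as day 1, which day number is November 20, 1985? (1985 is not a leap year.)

324

Days in months before November: 31 + 28 + 31 + 30 + 31 + 30 + 31 + 31 + 30 + 31 = 304.
Plus 20 days into November → day 324.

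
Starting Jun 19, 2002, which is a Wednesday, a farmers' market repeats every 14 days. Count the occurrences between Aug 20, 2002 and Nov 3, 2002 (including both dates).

Occurrences land 14·i days after Jun 19, 2002 for i = 0, 1, 2, …
Aug 20, 2002 is 62 days after the start; 62 ÷ 14 = 4 remainder 6; since the remainder is 6, round up to i = 5. First occurrence in the window: #6 on Aug 28, 2002 (5×14 = 70 days in).
Nov 3, 2002 is 137 days after the start; 137 ÷ 14 = 9 remainder 11. Last occurrence in the window: #10 on Oct 23, 2002.
Occurrences #6 through #10: 5 in total.

5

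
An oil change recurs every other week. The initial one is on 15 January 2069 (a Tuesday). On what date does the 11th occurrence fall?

4 June 2069

The 11th occurrence is 10 intervals after the first: 10 × 14 = 140 days after 15 January 2069.
January has 31 days — 16 days to the end of January leaves 124.
February has 28 days (96 left).
March has 31 days (65 left).
April has 30 days (35 left).
May has 31 days (4 left).
4 days into June → 4 June 2069.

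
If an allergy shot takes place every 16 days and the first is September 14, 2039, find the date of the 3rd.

The 3rd occurrence is 2 intervals after the first: 2 × 16 = 32 days after September 14, 2039.
September has 30 days — 16 days to the end of September leaves 16.
16 days into October → October 16, 2039.

October 16, 2039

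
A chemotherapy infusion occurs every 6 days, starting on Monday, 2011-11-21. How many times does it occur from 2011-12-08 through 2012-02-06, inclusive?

Occurrences land 6·i days after 2011-11-21 for i = 0, 1, 2, …
2011-12-08 is 17 days after the start; 17 ÷ 6 = 2 remainder 5; since the remainder is 5, round up to i = 3. First occurrence in the window: #4 on 2011-12-09 (3×6 = 18 days in).
2012-02-06 is 77 days after the start; 77 ÷ 6 = 12 remainder 5. Last occurrence in the window: #13 on 2012-02-01.
Occurrences #4 through #13: 10 in total.

10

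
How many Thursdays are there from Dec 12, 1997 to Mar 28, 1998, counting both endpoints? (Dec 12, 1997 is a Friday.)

15

Dec 12, 1997 is a Friday; the first Thursday on or after it is Dec 18, 1997 (6 days later).
From Dec 18, 1997 to Mar 28, 1998: 13 + 31 + 28 + 28 = 100 days (rest of Dec, Jan, Feb, Mar).
100 ÷ 7 = 14 full weeks with remainder 2, so 14 more Thursdays after the first → 15.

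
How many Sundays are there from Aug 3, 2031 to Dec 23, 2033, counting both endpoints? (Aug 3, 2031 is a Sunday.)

Aug 3, 2031 is a Sunday; the first Sunday on or after it is Aug 3, 2031.
From Aug 3, 2031 to Dec 23, 2033: 150 + 366 + 357 = 873 days (rest of 2031, 2032, to Dec 23, 2033 in 2033).
873 ÷ 7 = 124 full weeks with remainder 5, so 124 more Sundays after the first → 125.

125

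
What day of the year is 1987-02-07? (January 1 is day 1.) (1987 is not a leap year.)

38

Days in months before February: 31 = 31.
Plus 7 days into February → day 38.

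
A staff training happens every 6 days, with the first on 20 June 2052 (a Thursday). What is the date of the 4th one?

8 July 2052

The 4th occurrence is 3 intervals after the first: 3 × 6 = 18 days after 20 June 2052.
June has 30 days — 10 days to the end of June leaves 8.
8 days into July → 8 July 2052.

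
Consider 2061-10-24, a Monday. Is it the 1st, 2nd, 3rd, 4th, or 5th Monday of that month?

Day 24 falls in week ⌈24/7⌉ of the month.
Days 1–7 hold the 1st Monday, 8–14 the 2nd, 15–21 the 3rd, 22–28 the 4th, 29–31 the 5th.
24 is in the range for the 4th.

4th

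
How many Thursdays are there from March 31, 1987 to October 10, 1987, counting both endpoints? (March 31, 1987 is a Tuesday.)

28

March 31, 1987 is a Tuesday; the first Thursday on or after it is April 2, 1987 (2 days later).
From April 2, 1987 to October 10, 1987: 28 + 31 + 30 + 31 + 31 + 30 + 10 = 191 days (rest of April, May, June, July, August, September, October).
191 ÷ 7 = 27 full weeks with remainder 2, so 27 more Thursdays after the first → 28.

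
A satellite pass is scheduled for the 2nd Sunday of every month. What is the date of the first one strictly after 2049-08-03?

2049-08-08

August 2049 starts on a Sunday; its first Sunday is the 1st, so the 2nd Sunday is the 8th — 2049-08-08.
2049-08-08 is after 2049-08-03, so that is the next one.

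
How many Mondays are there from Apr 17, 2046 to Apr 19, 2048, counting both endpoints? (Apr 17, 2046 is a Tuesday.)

Apr 17, 2046 is a Tuesday; the first Monday on or after it is Apr 23, 2046 (6 days later).
From Apr 23, 2046 to Apr 19, 2048: 252 + 365 + 110 = 727 days (rest of 2046, 2047, to Apr 19, 2048 in 2048).
727 ÷ 7 = 103 full weeks with remainder 6, so 103 more Mondays after the first → 104.

104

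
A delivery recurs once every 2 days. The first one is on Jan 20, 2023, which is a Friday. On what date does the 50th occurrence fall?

The 50th occurrence is 49 intervals after the first: 49 × 2 = 98 days after Jan 20, 2023.
Jan has 31 days — 11 days to the end of Jan leaves 87.
Feb has 28 days (59 left).
Mar has 31 days (28 left).
28 days into Apr → Apr 28, 2023.

Apr 28, 2023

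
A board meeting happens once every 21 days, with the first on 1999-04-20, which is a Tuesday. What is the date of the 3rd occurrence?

1999-06-01

The 3rd occurrence is 2 intervals after the first: 2 × 21 = 42 days after 1999-04-20.
April has 30 days — 10 days to the end of April leaves 32.
May has 31 days (1 left).
1 day into June → 1999-06-01.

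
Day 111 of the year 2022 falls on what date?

April 21, 2022

January has 31 days (111 − 31 = 80 remain).
February has 28 days (80 − 28 = 52 remain).
March has 31 days (52 − 31 = 21 remain).
21 into April → April 21.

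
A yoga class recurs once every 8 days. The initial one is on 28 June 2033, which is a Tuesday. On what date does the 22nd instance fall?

13 December 2033

The 22nd occurrence is 21 intervals after the first: 21 × 8 = 168 days after 28 June 2033.
June has 30 days — 2 days to the end of June leaves 166.
July has 31 days (135 left).
August has 31 days (104 left).
September has 30 days (74 left).
October has 31 days (43 left).
November has 30 days (13 left).
13 days into December → 13 December 2033.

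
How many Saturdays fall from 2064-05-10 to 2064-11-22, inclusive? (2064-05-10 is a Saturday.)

2064-05-10 is a Saturday; the first Saturday on or after it is 2064-05-10.
From 2064-05-10 to 2064-11-22: 21 + 30 + 31 + 31 + 30 + 31 + 22 = 196 days (rest of May, June, July, August, September, October, November).
196 ÷ 7 = 28 full weeks with remainder 0, so 28 more Saturdays after the first → 29.

29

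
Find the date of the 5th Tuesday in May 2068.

The first Tuesday of May 2068 is May 1.
The 5th Tuesday is 4 weeks later: 1 + 28 = 29.

May 29, 2068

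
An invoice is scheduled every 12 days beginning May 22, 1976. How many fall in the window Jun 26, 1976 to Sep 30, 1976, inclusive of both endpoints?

8

Occurrences land 12·i days after May 22, 1976 for i = 0, 1, 2, …
Jun 26, 1976 is 35 days after the start; 35 ÷ 12 = 2 remainder 11; since the remainder is 11, round up to i = 3. First occurrence in the window: #4 on Jun 27, 1976 (3×12 = 36 days in).
Sep 30, 1976 is 131 days after the start; 131 ÷ 12 = 10 remainder 11. Last occurrence in the window: #11 on Sep 19, 1976.
Occurrences #4 through #11: 8 in total.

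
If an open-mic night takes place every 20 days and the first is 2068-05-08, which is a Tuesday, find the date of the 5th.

2068-07-27

The 5th occurrence is 4 intervals after the first: 4 × 20 = 80 days after 2068-05-08.
May has 31 days — 23 days to the end of May leaves 57.
June has 30 days (27 left).
27 days into July → 2068-07-27.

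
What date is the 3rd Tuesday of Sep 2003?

Sep 2003 begins on a Monday, so the first Tuesday is Sep 2 (1 day later).
The 3rd Tuesday is 2 weeks later: 2 + 14 = 16.

Sep 16, 2003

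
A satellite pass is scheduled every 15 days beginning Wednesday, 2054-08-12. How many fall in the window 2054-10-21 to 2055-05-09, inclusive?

14

Occurrences land 15·i days after 2054-08-12 for i = 0, 1, 2, …
2054-10-21 is 70 days after the start; 70 ÷ 15 = 4 remainder 10; since the remainder is 10, round up to i = 5. First occurrence in the window: #6 on 2054-10-26 (5×15 = 75 days in).
2055-05-09 is 270 days after the start; 270 ÷ 15 = 18 remainder 0. Last occurrence in the window: #19 on 2055-05-09.
Occurrences #6 through #19: 14 in total.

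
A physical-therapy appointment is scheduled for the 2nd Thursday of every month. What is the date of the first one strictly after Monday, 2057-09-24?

September 2057 starts on a Saturday; its first Thursday is the 6th, so the 2nd Thursday is the 13th — 2057-09-13.
That is not after 2057-09-24, so look at October 2057.
October 2057 starts on a Monday; its first Thursday is the 4th, so the 2nd Thursday is the 11th — 2057-10-11.

2057-10-11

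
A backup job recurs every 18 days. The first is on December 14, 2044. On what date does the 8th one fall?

April 19, 2045

The 8th occurrence is 7 intervals after the first: 7 × 18 = 126 days after December 14, 2044.
December has 31 days — 17 days to the end of December leaves 109.
January has 31 days (78 left).
February has 28 days (50 left).
March has 31 days (19 left).
19 days into April → April 19, 2045.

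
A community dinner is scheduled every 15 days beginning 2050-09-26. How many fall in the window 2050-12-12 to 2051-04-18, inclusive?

Occurrences land 15·i days after 2050-09-26 for i = 0, 1, 2, …
2050-12-12 is 77 days after the start; 77 ÷ 15 = 5 remainder 2; since the remainder is 2, round up to i = 6. First occurrence in the window: #7 on 2050-12-25 (6×15 = 90 days in).
2051-04-18 is 204 days after the start; 204 ÷ 15 = 13 remainder 9. Last occurrence in the window: #14 on 2051-04-09.
Occurrences #7 through #14: 8 in total.

8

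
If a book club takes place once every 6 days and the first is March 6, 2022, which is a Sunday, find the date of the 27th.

August 9, 2022

The 27th occurrence is 26 intervals after the first: 26 × 6 = 156 days after March 6, 2022.
March has 31 days — 25 days to the end of March leaves 131.
April has 30 days (101 left).
May has 31 days (70 left).
June has 30 days (40 left).
July has 31 days (9 left).
9 days into August → August 9, 2022.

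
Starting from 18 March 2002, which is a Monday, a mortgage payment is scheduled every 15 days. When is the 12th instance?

The 12th occurrence is 11 intervals after the first: 11 × 15 = 165 days after 18 March 2002.
March has 31 days — 13 days to the end of March leaves 152.
April has 30 days (122 left).
May has 31 days (91 left).
June has 30 days (61 left).
July has 31 days (30 left).
30 days into August → 30 August 2002.

30 August 2002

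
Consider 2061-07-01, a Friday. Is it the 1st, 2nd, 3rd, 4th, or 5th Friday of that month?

Day 1 falls in week ⌈1/7⌉ of the month.
Days 1–7 hold the 1st Friday, 8–14 the 2nd, 15–21 the 3rd, 22–28 the 4th, 29–31 the 5th.
1 is in the range for the 1st.

1st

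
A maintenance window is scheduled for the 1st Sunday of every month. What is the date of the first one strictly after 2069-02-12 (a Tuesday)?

February 2069 starts on a Friday, so its 1st Sunday is 2069-02-03 (2 days in).
That is not after 2069-02-12, so look at March 2069.
March 2069 starts on a Friday, so its 1st Sunday is 2069-03-03 (2 days in).

2069-03-03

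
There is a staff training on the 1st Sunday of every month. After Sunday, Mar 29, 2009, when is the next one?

Apr 5, 2009

Mar 2009 starts on a Sunday, so its 1st Sunday is Mar 1, 2009.
That is not after Mar 29, 2009, so look at Apr 2009.
Apr 2009 starts on a Wednesday, so its 1st Sunday is Apr 5, 2009 (4 days in).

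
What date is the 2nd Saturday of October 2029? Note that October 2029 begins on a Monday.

October 2029 begins on a Monday, so the first Saturday is October 6 (5 days later).
The 2nd Saturday is 1 weeks later: 6 + 7 = 13.

2029-10-13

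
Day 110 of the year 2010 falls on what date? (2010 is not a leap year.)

January has 31 days (110 − 31 = 79 remain).
February has 28 days (79 − 28 = 51 remain).
March has 31 days (51 − 31 = 20 remain).
20 into April → April 20.

2010-04-20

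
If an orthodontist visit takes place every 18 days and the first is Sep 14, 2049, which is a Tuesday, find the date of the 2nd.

Oct 2, 2049

The 2nd occurrence is 1 interval after the first: 1 × 18 = 18 days after Sep 14, 2049.
Sep has 30 days — 16 days to the end of Sep leaves 2.
2 days into Oct → Oct 2, 2049.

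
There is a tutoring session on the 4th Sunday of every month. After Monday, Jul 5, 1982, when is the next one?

Jul 1982 starts on a Thursday; its first Sunday is the 4th, so the 4th Sunday is the 25th — Jul 25, 1982.
Jul 25, 1982 is after Jul 5, 1982, so that is the next one.

Jul 25, 1982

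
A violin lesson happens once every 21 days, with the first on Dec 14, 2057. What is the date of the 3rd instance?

Jan 25, 2058

The 3rd occurrence is 2 intervals after the first: 2 × 21 = 42 days after Dec 14, 2057.
Dec has 31 days — 17 days to the end of Dec leaves 25.
25 days into Jan → Jan 25, 2058.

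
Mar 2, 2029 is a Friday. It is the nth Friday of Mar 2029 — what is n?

1st

Day 2 falls in week ⌈2/7⌉ of the month.
Days 1–7 hold the 1st Friday, 8–14 the 2nd, 15–21 the 3rd, 22–28 the 4th, 29–31 the 5th.
2 is in the range for the 1st.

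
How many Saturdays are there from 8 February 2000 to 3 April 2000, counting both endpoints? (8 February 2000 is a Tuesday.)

8

8 February 2000 is a Tuesday; the first Saturday on or after it is 12 February 2000 (4 days later).
From 12 February 2000 to 3 April 2000: 17 + 31 + 3 = 51 days (rest of February, March, April).
51 ÷ 7 = 7 full weeks with remainder 2, so 7 more Saturdays after the first → 8.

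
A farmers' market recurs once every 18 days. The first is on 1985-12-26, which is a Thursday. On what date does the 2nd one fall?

1986-01-13

The 2nd occurrence is 1 interval after the first: 1 × 18 = 18 days after 1985-12-26.
December has 31 days — 5 days to the end of December leaves 13.
13 days into January → 1986-01-13.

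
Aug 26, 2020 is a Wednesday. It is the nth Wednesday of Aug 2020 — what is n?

Day 26 falls in week ⌈26/7⌉ of the month.
Days 1–7 hold the 1st Wednesday, 8–14 the 2nd, 15–21 the 3rd, 22–28 the 4th, 29–31 the 5th.
26 is in the range for the 4th.

4th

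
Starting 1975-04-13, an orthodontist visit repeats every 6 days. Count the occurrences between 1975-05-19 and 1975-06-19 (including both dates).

6

Occurrences land 6·i days after 1975-04-13 for i = 0, 1, 2, …
1975-05-19 is 36 days after the start; 36 ÷ 6 = 6 remainder 0. First occurrence in the window: #7 on 1975-05-19 (6×6 = 36 days in).
1975-06-19 is 67 days after the start; 67 ÷ 6 = 11 remainder 1. Last occurrence in the window: #12 on 1975-06-18.
Occurrences #7 through #12: 6 in total.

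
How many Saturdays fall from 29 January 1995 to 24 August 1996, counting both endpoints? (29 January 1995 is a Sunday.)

82

29 January 1995 is a Sunday; the first Saturday on or after it is 4 February 1995 (6 days later).
From 4 February 1995 to 24 August 1996: 330 + 237 = 567 days (rest of 1995, to 24 August 1996 in 1996).
567 ÷ 7 = 81 full weeks with remainder 0, so 81 more Saturdays after the first → 82.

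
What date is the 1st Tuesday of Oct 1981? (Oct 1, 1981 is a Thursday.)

Oct 6, 1981

Oct 1981 begins on a Thursday, so the first Tuesday is Oct 6 (5 days later).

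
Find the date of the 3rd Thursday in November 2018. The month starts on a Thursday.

November 2018 begins on a Thursday, so the first Thursday is November 1.
The 3rd Thursday is 2 weeks later: 1 + 14 = 15.

15 November 2018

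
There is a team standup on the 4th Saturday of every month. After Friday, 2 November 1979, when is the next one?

November 1979 starts on a Thursday; its first Saturday is the 3rd, so the 4th Saturday is the 24th — 24 November 1979.
24 November 1979 is after 2 November 1979, so that is the next one.

24 November 1979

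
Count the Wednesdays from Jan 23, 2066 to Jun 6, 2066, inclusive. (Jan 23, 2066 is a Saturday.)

19

Jan 23, 2066 is a Saturday; the first Wednesday on or after it is Jan 27, 2066 (4 days later).
From Jan 27, 2066 to Jun 6, 2066: 4 + 28 + 31 + 30 + 31 + 6 = 130 days (rest of Jan, Feb, Mar, Apr, May, Jun).
130 ÷ 7 = 18 full weeks with remainder 4, so 18 more Wednesdays after the first → 19.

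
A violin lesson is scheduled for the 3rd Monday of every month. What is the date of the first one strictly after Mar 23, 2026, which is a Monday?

Mar 2026 starts on a Sunday; its first Monday is the 2nd, so the 3rd Monday is the 16th — Mar 16, 2026.
That is not after Mar 23, 2026, so look at Apr 2026.
Apr 2026 starts on a Wednesday; its first Monday is the 6th, so the 3rd Monday is the 20th — Apr 20, 2026.

Apr 20, 2026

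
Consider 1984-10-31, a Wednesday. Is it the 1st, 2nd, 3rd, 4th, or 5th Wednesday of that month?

5th

Day 31 falls in week ⌈31/7⌉ of the month.
Days 1–7 hold the 1st Wednesday, 8–14 the 2nd, 15–21 the 3rd, 22–28 the 4th, 29–31 the 5th.
31 is in the range for the 5th.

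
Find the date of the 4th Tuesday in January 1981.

27 January 1981

The first Tuesday of January 1981 is January 6.
The 4th Tuesday is 3 weeks later: 6 + 21 = 27.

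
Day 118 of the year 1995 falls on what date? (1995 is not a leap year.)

January has 31 days (118 − 31 = 87 remain).
February has 28 days (87 − 28 = 59 remain).
March has 31 days (59 − 31 = 28 remain).
28 into April → April 28.

1995-04-28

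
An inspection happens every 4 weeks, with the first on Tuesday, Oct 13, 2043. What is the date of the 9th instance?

The 9th occurrence is 8 intervals after the first: 8 × 28 = 224 days after Oct 13, 2043.
Oct has 31 days — 18 days to the end of Oct leaves 206.
Nov has 30 days (176 left).
Dec has 31 days (145 left).
Jan has 31 days (114 left).
Feb has 29 days (85 left).
Mar has 31 days (54 left).
Apr has 30 days (24 left).
24 days into May → May 24, 2044.

May 24, 2044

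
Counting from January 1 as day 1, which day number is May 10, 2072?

Days in months before May: 31 + 29 + 31 + 30 = 121.
Plus 10 days into May → day 131.

131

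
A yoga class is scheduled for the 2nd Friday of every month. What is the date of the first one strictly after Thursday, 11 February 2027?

February 2027 starts on a Monday; its first Friday is the 5th, so the 2nd Friday is the 12th — 12 February 2027.
12 February 2027 is after 11 February 2027, so that is the next one.

12 February 2027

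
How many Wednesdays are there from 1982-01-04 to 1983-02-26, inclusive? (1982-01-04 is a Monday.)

1982-01-04 is a Monday; the first Wednesday on or after it is 1982-01-06 (2 days later).
From 1982-01-06 to 1983-02-26: 359 + 57 = 416 days (rest of 1982, to 1983-02-26 in 1983).
416 ÷ 7 = 59 full weeks with remainder 3, so 59 more Wednesdays after the first → 60.

60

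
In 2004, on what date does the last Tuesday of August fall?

The first Tuesday of August 2004 is August 3.
August 2004 has 31 days. Adding weeks: 3, 10, 17, 24, 31 — the last one ≤ 31 is the 31st.

August 31, 2004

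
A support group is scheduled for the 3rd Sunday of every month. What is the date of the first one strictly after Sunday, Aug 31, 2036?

Aug 2036 starts on a Friday; its first Sunday is the 3rd, so the 3rd Sunday is the 17th — Aug 17, 2036.
That is not after Aug 31, 2036, so look at Sep 2036.
Sep 2036 starts on a Monday; its first Sunday is the 7th, so the 3rd Sunday is the 21st — Sep 21, 2036.

Sep 21, 2036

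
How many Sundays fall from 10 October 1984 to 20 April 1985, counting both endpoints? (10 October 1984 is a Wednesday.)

10 October 1984 is a Wednesday; the first Sunday on or after it is 14 October 1984 (4 days later).
From 14 October 1984 to 20 April 1985: 17 + 30 + 31 + 31 + 28 + 31 + 20 = 188 days (rest of October, November, December, January, February, March, April).
188 ÷ 7 = 26 full weeks with remainder 6, so 26 more Sundays after the first → 27.

27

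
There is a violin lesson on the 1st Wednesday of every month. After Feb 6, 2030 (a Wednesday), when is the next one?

Mar 6, 2030

Feb 2030 starts on a Friday, so its 1st Wednesday is Feb 6, 2030 (5 days in).
That is not after Feb 6, 2030, so look at Mar 2030.
Mar 2030 starts on a Friday, so its 1st Wednesday is Mar 6, 2030 (5 days in).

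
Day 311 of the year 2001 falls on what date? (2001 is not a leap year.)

Jan has 31 days (311 − 31 = 280 remain).
Feb has 28 days (280 − 28 = 252 remain).
Mar has 31 days (252 − 31 = 221 remain).
Apr has 30 days (221 − 30 = 191 remain).
May has 31 days (191 − 31 = 160 remain).
Jun has 30 days (160 − 30 = 130 remain).
Jul has 31 days (130 − 31 = 99 remain).
Aug has 31 days (99 − 31 = 68 remain).
Sep has 30 days (68 − 30 = 38 remain).
Oct has 31 days (38 − 31 = 7 remain).
7 into Nov → Nov 7.

Nov 7, 2001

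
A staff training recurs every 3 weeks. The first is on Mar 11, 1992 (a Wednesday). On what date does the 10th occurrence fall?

The 10th occurrence is 9 intervals after the first: 9 × 21 = 189 days after Mar 11, 1992.
Mar has 31 days — 20 days to the end of Mar leaves 169.
Apr has 30 days (139 left).
May has 31 days (108 left).
Jun has 30 days (78 left).
Jul has 31 days (47 left).
Aug has 31 days (16 left).
16 days into Sep → Sep 16, 1992.

Sep 16, 1992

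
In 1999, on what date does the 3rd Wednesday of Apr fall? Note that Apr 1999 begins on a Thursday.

Apr 21, 1999

Apr 1999 begins on a Thursday, so the first Wednesday is Apr 7 (6 days later).
The 3rd Wednesday is 2 weeks later: 7 + 14 = 21.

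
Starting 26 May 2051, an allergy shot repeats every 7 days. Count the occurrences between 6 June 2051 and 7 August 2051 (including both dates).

9

Occurrences land 7·i days after 26 May 2051 for i = 0, 1, 2, …
6 June 2051 is 11 days after the start; 11 ÷ 7 = 1 remainder 4; since the remainder is 4, round up to i = 2. First occurrence in the window: #3 on 9 June 2051 (2×7 = 14 days in).
7 August 2051 is 73 days after the start; 73 ÷ 7 = 10 remainder 3. Last occurrence in the window: #11 on 4 August 2051.
Occurrences #3 through #11: 9 in total.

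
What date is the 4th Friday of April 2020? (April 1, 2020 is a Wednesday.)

April 2020 begins on a Wednesday, so the first Friday is April 3 (2 days later).
The 4th Friday is 3 weeks later: 3 + 21 = 24.

2020-04-24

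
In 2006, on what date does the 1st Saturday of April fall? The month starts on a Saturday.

2006-04-01

April 2006 begins on a Saturday, so the first Saturday is April 1.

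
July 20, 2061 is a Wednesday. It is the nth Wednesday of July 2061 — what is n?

3rd

Day 20 falls in week ⌈20/7⌉ of the month.
Days 1–7 hold the 1st Wednesday, 8–14 the 2nd, 15–21 the 3rd, 22–28 the 4th, 29–31 the 5th.
20 is in the range for the 3rd.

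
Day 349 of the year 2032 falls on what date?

Dec 14, 2032

Jan has 31 days (349 − 31 = 318 remain).
Feb has 29 days (318 − 29 = 289 remain).
Mar has 31 days (289 − 31 = 258 remain).
Apr has 30 days (258 − 30 = 228 remain).
May has 31 days (228 − 31 = 197 remain).
Jun has 30 days (197 − 30 = 167 remain).
Jul has 31 days (167 − 31 = 136 remain).
Aug has 31 days (136 − 31 = 105 remain).
Sep has 30 days (105 − 30 = 75 remain).
Oct has 31 days (75 − 31 = 44 remain).
Nov has 30 days (44 − 30 = 14 remain).
14 into Dec → Dec 14.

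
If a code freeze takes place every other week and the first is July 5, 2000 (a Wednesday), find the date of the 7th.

The 7th occurrence is 6 intervals after the first: 6 × 14 = 84 days after July 5, 2000.
July has 31 days — 26 days to the end of July leaves 58.
August has 31 days (27 left).
27 days into September → September 27, 2000.

September 27, 2000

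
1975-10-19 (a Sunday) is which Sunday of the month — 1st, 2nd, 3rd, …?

Day 19 falls in week ⌈19/7⌉ of the month.
Days 1–7 hold the 1st Sunday, 8–14 the 2nd, 15–21 the 3rd, 22–28 the 4th, 29–31 the 5th.
19 is in the range for the 3rd.

3rd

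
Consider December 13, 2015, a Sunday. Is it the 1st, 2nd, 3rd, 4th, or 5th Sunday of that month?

2nd

Day 13 falls in week ⌈13/7⌉ of the month.
Days 1–7 hold the 1st Sunday, 8–14 the 2nd, 15–21 the 3rd, 22–28 the 4th, 29–31 the 5th.
13 is in the range for the 2nd.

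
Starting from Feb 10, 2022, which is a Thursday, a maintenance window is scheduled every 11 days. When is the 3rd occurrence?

The 3rd occurrence is 2 intervals after the first: 2 × 11 = 22 days after Feb 10, 2022.
Feb has 28 days — 18 days to the end of Feb leaves 4.
4 days into Mar → Mar 4, 2022.

Mar 4, 2022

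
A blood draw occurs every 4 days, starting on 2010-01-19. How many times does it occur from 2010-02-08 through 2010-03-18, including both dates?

10

Occurrences land 4·i days after 2010-01-19 for i = 0, 1, 2, …
2010-02-08 is 20 days after the start; 20 ÷ 4 = 5 remainder 0. First occurrence in the window: #6 on 2010-02-08 (5×4 = 20 days in).
2010-03-18 is 58 days after the start; 58 ÷ 4 = 14 remainder 2. Last occurrence in the window: #15 on 2010-03-16.
Occurrences #6 through #15: 10 in total.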